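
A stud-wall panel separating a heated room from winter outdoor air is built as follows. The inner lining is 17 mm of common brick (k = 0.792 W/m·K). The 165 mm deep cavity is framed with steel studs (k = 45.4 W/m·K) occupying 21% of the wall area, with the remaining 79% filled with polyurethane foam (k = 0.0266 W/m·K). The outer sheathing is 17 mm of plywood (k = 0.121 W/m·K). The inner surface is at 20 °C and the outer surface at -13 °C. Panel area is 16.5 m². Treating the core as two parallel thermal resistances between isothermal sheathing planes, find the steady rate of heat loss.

Q ≈ 3040 W

Sheathing layers in series; stud and cavity paths in parallel between them.
R_inner = 0.017/(0.792×16.5) = 0.001301 K/W
R_stud  = 0.165/(45.4×0.21×16.5) = 0.001049 K/W
R_cav   = 0.165/(0.0266×0.79×16.5) = 0.4759 K/W
1/R_core = 1/R_stud + 1/R_cav → R_core = 0.001047 K/W
R_outer = 0.017/(0.121×16.5) = 0.008515 K/W
R_total = 0.01086 K/W
Q = ΔT/R_total = 33/0.01086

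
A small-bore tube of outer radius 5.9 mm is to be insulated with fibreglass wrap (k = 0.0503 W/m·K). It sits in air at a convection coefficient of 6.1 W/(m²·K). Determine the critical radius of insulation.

r_cr ≈ 8.25 mm

For a cylinder r_cr = k/h = 0.0503/6.1
r_cr = 8.25 mm; since the bare radius (5.9 mm) is below r_cr, adding a thin layer of insulation will *increase* heat loss.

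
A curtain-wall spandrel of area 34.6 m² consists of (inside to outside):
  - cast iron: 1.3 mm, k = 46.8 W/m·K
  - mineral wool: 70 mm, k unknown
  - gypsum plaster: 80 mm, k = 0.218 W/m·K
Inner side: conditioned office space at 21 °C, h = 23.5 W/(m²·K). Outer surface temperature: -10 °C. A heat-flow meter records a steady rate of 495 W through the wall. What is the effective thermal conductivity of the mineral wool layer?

k ≈ 0.0398 W/(m·K)

Series thermal resistances:
R_inner film = 1/(h_i·A) = 1/(23.5×34.6) = 0.00123 K/W
R_cast iron = L/(kA) = 0.0013/(46.8×34.6) = 8.028×10^-7 K/W
R_gypsum plaster = L/(kA) = 0.08/(0.218×34.6) = 0.01061 K/W
Sum of known resistances R_other = 0.01184 K/W
Total R = ΔT/Q = 31/495 = 0.06263 K/W
R_mineral wool = R_total − R_other = 0.05079 K/W
k = L/(R·A) = 0.07/(0.05079×34.6)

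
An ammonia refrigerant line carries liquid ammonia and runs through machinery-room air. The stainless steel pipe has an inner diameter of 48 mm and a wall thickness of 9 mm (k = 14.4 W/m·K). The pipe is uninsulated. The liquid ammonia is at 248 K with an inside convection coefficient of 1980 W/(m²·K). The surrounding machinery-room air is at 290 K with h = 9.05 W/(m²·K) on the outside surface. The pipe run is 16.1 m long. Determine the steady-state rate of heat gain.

Q ≈ 1250 W

For a radial system each layer contributes R = ln(r_out/r_in)/(2πkL); films add R = 1/(hA).
R_inner film = 1/(h_i·2πr₁L) = 1/(1980×2π×0.024×16.1) = 2.08×10^-4 K/W
R_stainless steel pipe wall = ln(33/24)/(2π×14.4×16.1) = 2.186×10^-4 K/W
R_outer film = 1/(h_o·2πr_oL) = 1/(9.05×2π×0.033×16.1) = 0.0331 K/W
R_total = 0.03353 K/W
Q = ΔT/R_total = 42/0.03353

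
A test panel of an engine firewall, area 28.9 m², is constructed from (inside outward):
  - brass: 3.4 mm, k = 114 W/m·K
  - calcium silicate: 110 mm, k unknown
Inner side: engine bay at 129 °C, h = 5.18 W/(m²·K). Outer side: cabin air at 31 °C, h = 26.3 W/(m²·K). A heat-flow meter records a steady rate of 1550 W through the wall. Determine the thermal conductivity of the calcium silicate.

Using the resistance-network approach (series):
R_inner film = 1/(h_i·A) = 1/(5.18×28.9) = 0.00668 K/W
R_brass = L/(kA) = 0.0034/(114×28.9) = 1.032×10^-6 K/W
R_outer film = 1/(h_o·A) = 1/(26.3×28.9) = 0.001316 K/W
Sum of known resistances R_other = 0.007997 K/W
Total R = ΔT/Q = 98/1550 = 0.06323 K/W
R_calcium silicate = R_total − R_other = 0.05523 K/W
k = L/(R·A) = 0.11/(0.05523×28.9)

k ≈ 0.0689 W/(m·K)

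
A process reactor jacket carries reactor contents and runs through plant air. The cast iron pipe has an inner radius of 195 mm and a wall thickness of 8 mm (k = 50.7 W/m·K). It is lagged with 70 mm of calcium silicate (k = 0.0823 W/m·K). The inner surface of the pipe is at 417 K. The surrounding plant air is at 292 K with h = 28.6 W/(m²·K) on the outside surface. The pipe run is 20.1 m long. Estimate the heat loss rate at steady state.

Q ≈ 4230 W

Per-layer cylindrical resistances, series-summed:
R_cast iron pipe wall = ln(203/195)/(2π×50.7×20.1) = 6.279×10^-6 K/W
R_calcium silicate = ln(273/203)/(2π×0.0823×20.1) = 0.0285 K/W
R_outer film = 1/(h_o·2πr_oL) = 1/(28.6×2π×0.273×20.1) = 0.001014 K/W
R_total = 0.02952 K/W
Q = ΔT/R_total = 125/0.02952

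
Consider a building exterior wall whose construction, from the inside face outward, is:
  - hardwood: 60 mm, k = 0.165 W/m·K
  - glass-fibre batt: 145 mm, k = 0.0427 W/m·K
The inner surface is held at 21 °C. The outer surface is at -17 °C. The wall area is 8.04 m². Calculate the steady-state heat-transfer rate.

Series thermal resistances:
R_hardwood = L/(kA) = 0.06/(0.165×8.04) = 0.04523 K/W
R_glass-fibre batt = L/(kA) = 0.145/(0.0427×8.04) = 0.4224 K/W
R_total = 0.4676 K/W
Q = ΔT / R_total = 38 / 0.4676

Q ≈ 81.3 W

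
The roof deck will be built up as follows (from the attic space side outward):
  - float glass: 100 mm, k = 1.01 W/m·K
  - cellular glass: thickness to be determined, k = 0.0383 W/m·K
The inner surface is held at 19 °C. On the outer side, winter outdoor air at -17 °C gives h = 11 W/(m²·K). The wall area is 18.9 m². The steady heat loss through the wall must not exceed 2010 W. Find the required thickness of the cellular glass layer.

Thermal resistances in series:
R_float glass = L/(kA) = 0.1/(1.01×18.9) = 0.005239 K/W
R_outer film = 1/(h_o·A) = 1/(11×18.9) = 0.00481 K/W
Sum of the known resistances R_other = 0.01005 K/W
Required total resistance R_tot = ΔT/Q_allow = 36/2010 = 0.01791 K/W
R_cellular glass = R_tot − R_other = 0.007862 K/W
L = R·k·A = 0.007862×0.0383×18.9

L ≈ 5.69 mm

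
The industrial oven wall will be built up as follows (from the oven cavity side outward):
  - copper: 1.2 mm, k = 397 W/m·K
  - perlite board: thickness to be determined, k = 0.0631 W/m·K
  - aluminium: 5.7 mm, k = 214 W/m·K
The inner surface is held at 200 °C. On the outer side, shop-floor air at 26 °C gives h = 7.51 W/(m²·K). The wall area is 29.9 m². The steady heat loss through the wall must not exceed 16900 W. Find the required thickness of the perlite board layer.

L ≈ 11 mm

Model the wall as resistances in series:
R_copper = L/(kA) = 0.0012/(397×29.9) = 1.011×10^-7 K/W
R_aluminium = L/(kA) = 0.0057/(214×29.9) = 8.908×10^-7 K/W
R_outer film = 1/(h_o·A) = 1/(7.51×29.9) = 0.004453 K/W
Sum of the known resistances R_other = 0.004454 K/W
Required total resistance R_tot = ΔT/Q_allow = 174/16900 = 0.0103 K/W
R_perlite board = R_tot − R_other = 0.005841 K/W
L = R·k·A = 0.005841×0.0631×29.9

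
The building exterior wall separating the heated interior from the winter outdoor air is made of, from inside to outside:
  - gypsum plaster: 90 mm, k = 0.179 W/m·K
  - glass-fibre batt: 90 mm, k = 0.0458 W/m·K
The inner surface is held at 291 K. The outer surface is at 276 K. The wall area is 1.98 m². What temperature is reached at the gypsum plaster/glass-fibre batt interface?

T ≈ 288 K

Thermal resistances in series:
R_gypsum plaster = L/(kA) = 0.09/(0.179×1.98) = 0.2539 K/W
R_glass-fibre batt = L/(kA) = 0.09/(0.0458×1.98) = 0.9925 K/W
R_total = 1.246 K/W;  Q = ΔT/R_total = 15/1.246 = 12.03 W
T_interface = T_inner − Q·ΣR(inner→interface) = 291 − 12×0.2539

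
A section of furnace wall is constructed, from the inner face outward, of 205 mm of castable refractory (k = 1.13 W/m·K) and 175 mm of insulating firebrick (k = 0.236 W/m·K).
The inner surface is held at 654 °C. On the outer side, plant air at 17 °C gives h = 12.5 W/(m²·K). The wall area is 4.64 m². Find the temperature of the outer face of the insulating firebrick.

Series thermal resistances:
R_castable refractory = L/(kA) = 0.205/(1.13×4.64) = 0.0391 K/W
R_insulating firebrick = L/(kA) = 0.175/(0.236×4.64) = 0.1598 K/W
R_outer film = 1/(h_o·A) = 1/(12.5×4.64) = 0.01724 K/W
R_total = 0.2162 K/W;  Q = ΔT/R_total = 637/0.2162 = 2947 W
T_interface = T_inner − Q·ΣR(inner→interface) = 654 − 2950×0.1989

T ≈ 67.8 °C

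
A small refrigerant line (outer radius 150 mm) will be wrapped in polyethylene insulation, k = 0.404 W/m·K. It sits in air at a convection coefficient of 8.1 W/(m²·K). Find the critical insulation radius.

r_cr ≈ 49.9 mm

For a cylinder r_cr = k/h = 0.404/8.1
r_cr = 49.9 mm; since the bare radius (150 mm) is above r_cr, any added insulation will reduce heat loss.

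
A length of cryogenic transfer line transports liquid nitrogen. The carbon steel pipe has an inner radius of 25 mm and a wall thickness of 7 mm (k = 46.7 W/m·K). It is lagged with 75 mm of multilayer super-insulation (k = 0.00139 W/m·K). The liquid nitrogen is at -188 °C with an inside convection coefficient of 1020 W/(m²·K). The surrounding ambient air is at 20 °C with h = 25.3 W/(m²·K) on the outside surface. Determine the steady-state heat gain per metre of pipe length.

q′ ≈ 1.5 W/m

Per-layer cylindrical resistances, series-summed:
R_inner film = 1/(h_i·2πr₁L) = 1/(1020×2π×0.025×1) = 0.006241 K/W
R_carbon steel pipe wall = ln(32/25)/(2π×46.7×1) = 8.413×10^-4 K/W
R_multilayer super-insulation = ln(107/32)/(2π×0.00139×1) = 138.2 K/W
R_outer film = 1/(h_o·2πr_oL) = 1/(25.3×2π×0.107×1) = 0.05879 K/W
R_total = 138.3 K/W
Q = ΔT/R_total = 208/138.3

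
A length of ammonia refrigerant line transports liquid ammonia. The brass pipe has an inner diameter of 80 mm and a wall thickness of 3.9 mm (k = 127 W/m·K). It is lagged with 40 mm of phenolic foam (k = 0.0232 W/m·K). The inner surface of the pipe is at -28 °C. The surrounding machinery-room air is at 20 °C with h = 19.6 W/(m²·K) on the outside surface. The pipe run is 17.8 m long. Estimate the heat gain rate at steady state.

Treating each annulus and film as a series resistance:
R_brass pipe wall = ln(43.9/40)/(2π×127×17.8) = 6.55×10^-6 K/W
R_phenolic foam = ln(83.9/43.9)/(2π×0.0232×17.8) = 0.2496 K/W
R_outer film = 1/(h_o·2πr_oL) = 1/(19.6×2π×0.0839×17.8) = 0.005437 K/W
R_total = 0.2551 K/W
Q = ΔT/R_total = 48/0.2551

Q ≈ 188 W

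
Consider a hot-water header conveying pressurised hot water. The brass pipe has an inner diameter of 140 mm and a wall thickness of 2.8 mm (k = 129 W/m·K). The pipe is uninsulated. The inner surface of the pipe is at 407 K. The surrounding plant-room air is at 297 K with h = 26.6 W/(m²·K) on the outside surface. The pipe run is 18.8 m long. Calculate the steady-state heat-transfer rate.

Per-layer cylindrical resistances, series-summed:
R_brass pipe wall = ln(72.8/70)/(2π×129×18.8) = 2.574×10^-6 K/W
R_outer film = 1/(h_o·2πr_oL) = 1/(26.6×2π×0.0728×18.8) = 0.004372 K/W
R_total = 0.004374 K/W
Q = ΔT/R_total = 110/0.004374

Q ≈ 25100 W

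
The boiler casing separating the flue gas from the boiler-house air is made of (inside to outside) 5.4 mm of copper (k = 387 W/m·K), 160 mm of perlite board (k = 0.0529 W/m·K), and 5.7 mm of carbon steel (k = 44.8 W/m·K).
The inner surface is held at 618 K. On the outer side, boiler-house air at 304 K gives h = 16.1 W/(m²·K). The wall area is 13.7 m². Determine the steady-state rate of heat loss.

Thermal resistances in series:
R_copper = L/(kA) = 0.0054/(387×13.7) = 1.019×10^-6 K/W
R_perlite board = L/(kA) = 0.16/(0.0529×13.7) = 0.2208 K/W
R_carbon steel = L/(kA) = 0.0057/(44.8×13.7) = 9.287×10^-6 K/W
R_outer film = 1/(h_o·A) = 1/(16.1×13.7) = 0.004534 K/W
R_total = 0.2253 K/W
Q = ΔT / R_total = 314 / 0.2253

Q ≈ 1390 W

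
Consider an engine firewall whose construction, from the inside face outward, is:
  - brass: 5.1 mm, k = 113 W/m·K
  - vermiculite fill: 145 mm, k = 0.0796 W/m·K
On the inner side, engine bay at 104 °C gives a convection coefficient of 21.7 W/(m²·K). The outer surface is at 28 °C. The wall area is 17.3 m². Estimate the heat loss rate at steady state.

Q ≈ 704 W

Series thermal resistances:
R_inner film = 1/(h_i·A) = 1/(21.7×17.3) = 0.002664 K/W
R_brass = L/(kA) = 0.0051/(113×17.3) = 2.609×10^-6 K/W
R_vermiculite fill = L/(kA) = 0.145/(0.0796×17.3) = 0.1053 K/W
R_total = 0.108 K/W
Q = ΔT / R_total = 76 / 0.108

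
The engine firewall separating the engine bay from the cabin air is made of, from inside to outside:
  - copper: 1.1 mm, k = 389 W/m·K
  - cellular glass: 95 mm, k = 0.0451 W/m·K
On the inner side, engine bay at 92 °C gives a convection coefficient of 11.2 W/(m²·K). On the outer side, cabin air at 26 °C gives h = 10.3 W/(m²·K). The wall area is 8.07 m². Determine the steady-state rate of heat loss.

Treating each layer as a thermal resistance in series:
R_inner film = 1/(h_i·A) = 1/(11.2×8.07) = 0.01106 K/W
R_copper = L/(kA) = 0.0011/(389×8.07) = 3.504×10^-7 K/W
R_cellular glass = L/(kA) = 0.095/(0.0451×8.07) = 0.261 K/W
R_outer film = 1/(h_o·A) = 1/(10.3×8.07) = 0.01203 K/W
R_total = 0.2841 K/W
Q = ΔT / R_total = 66 / 0.2841

Q ≈ 232 W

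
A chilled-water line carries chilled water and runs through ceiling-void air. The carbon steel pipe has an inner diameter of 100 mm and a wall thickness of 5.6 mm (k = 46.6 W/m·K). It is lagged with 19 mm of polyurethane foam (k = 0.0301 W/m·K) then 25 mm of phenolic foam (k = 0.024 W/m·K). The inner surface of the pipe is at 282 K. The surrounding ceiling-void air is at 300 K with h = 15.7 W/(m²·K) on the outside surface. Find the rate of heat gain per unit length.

q′ ≈ 5.04 W/m

Per-layer cylindrical resistances, series-summed:
R_carbon steel pipe wall = ln(55.6/50)/(2π×46.6×1) = 3.626×10^-4 K/W
R_polyurethane foam = ln(74.6/55.6)/(2π×0.0301×1) = 1.554 K/W
R_phenolic foam = ln(99.6/74.6)/(2π×0.024×1) = 1.917 K/W
R_outer film = 1/(h_o·2πr_oL) = 1/(15.7×2π×0.0996×1) = 0.1018 K/W
R_total = 3.573 K/W
Q = ΔT/R_total = 18/3.573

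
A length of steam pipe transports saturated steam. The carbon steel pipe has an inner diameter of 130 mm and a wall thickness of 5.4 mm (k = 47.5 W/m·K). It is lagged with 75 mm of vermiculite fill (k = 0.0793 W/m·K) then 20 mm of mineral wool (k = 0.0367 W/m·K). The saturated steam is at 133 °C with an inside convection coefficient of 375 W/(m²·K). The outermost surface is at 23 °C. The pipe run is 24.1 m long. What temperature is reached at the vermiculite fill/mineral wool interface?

Treating each annulus and film as a series resistance:
R_inner film = 1/(h_i·2πr₁L) = 1/(375×2π×0.065×24.1) = 2.709×10^-4 K/W
R_carbon steel pipe wall = ln(70.4/65)/(2π×47.5×24.1) = 1.11×10^-5 K/W
R_vermiculite fill = ln(145.4/70.4)/(2π×0.0793×24.1) = 0.0604 K/W
R_mineral wool = ln(165.4/145.4)/(2π×0.0367×24.1) = 0.02319 K/W
R_total = 0.08387 K/W
Q = ΔT/R_total = 110/0.08387
Q = 1310 W
T_interface = T_inner − Q·ΣR(inner→interface) = 133 − 1310×0.06068

T ≈ 53.4 °C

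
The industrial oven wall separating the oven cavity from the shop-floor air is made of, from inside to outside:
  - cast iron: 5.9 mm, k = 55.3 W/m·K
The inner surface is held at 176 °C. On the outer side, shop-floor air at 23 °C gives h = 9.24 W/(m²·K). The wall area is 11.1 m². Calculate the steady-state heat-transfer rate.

Model the wall as resistances in series:
R_cast iron = L/(kA) = 0.0059/(55.3×11.1) = 9.612×10^-6 K/W
R_outer film = 1/(h_o·A) = 1/(9.24×11.1) = 0.00975 K/W
R_total = 0.00976 K/W
Q = ΔT / R_total = 153 / 0.00976

Q ≈ 15700 W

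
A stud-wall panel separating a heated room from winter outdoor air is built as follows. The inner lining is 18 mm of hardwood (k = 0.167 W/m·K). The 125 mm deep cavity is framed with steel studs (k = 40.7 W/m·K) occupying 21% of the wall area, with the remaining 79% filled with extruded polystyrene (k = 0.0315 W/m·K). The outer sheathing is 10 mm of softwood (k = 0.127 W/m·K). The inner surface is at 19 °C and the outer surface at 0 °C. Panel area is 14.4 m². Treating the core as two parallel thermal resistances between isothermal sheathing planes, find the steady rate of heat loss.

Q ≈ 1360 W

Sheathing layers in series; stud and cavity paths in parallel between them.
R_inner = 0.018/(0.167×14.4) = 0.007485 K/W
R_stud  = 0.125/(40.7×0.21×14.4) = 0.001016 K/W
R_cav   = 0.125/(0.0315×0.79×14.4) = 0.3488 K/W
1/R_core = 1/R_stud + 1/R_cav → R_core = 0.001013 K/W
R_outer = 0.01/(0.127×14.4) = 0.005468 K/W
R_total = 0.01397 K/W
Q = ΔT/R_total = 19/0.01397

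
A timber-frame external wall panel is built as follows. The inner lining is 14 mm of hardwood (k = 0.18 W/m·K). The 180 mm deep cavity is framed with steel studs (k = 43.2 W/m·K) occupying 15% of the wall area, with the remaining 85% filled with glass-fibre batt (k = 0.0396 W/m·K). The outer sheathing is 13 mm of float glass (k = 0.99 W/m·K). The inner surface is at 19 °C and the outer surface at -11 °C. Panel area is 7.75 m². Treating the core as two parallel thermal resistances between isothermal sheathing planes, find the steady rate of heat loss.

Q ≈ 1960 W

Sheathing layers in series; stud and cavity paths in parallel between them.
R_inner = 0.014/(0.18×7.75) = 0.01004 K/W
R_stud  = 0.18/(43.2×0.15×7.75) = 0.003584 K/W
R_cav   = 0.18/(0.0396×0.85×7.75) = 0.69 K/W
1/R_core = 1/R_stud + 1/R_cav → R_core = 0.003566 K/W
R_outer = 0.013/(0.99×7.75) = 0.001694 K/W
R_total = 0.0153 K/W
Q = ΔT/R_total = 30/0.0153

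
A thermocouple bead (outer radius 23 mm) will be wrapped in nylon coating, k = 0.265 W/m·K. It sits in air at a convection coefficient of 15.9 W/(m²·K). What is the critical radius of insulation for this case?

For a sphere r_cr = 2k/h = 2×0.265/15.9
r_cr = 33.3 mm; since the bare radius (23 mm) is below r_cr, adding a thin layer of insulation will *increase* heat loss.

r_cr ≈ 33.3 mm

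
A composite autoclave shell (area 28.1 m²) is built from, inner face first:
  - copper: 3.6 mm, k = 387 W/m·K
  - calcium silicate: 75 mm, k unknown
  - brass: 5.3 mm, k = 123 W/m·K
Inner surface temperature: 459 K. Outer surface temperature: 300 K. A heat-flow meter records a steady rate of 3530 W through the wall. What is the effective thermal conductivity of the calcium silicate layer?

k ≈ 0.0593 W/(m·K)

Treating each layer as a thermal resistance in series:
R_copper = L/(kA) = 0.0036/(387×28.1) = 3.31×10^-7 K/W
R_brass = L/(kA) = 0.0053/(123×28.1) = 1.533×10^-6 K/W
Sum of known resistances R_other = 1.864×10^-6 K/W
Total R = ΔT/Q = 159/3530 = 0.04504 K/W
R_calcium silicate = R_total − R_other = 0.04504 K/W
k = L/(R·A) = 0.075/(0.04504×28.1)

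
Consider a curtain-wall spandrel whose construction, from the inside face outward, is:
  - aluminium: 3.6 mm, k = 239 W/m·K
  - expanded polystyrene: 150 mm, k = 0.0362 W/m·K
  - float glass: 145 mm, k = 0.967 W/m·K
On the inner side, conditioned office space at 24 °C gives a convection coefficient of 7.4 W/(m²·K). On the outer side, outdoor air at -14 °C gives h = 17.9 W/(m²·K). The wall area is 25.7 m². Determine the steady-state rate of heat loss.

Q ≈ 218 W

Treating each layer as a thermal resistance in series:
R_inner film = 1/(h_i·A) = 1/(7.4×25.7) = 0.005258 K/W
R_aluminium = L/(kA) = 0.0036/(239×25.7) = 5.861×10^-7 K/W
R_expanded polystyrene = L/(kA) = 0.15/(0.0362×25.7) = 0.1612 K/W
R_float glass = L/(kA) = 0.145/(0.967×25.7) = 0.005835 K/W
R_outer film = 1/(h_o·A) = 1/(17.9×25.7) = 0.002174 K/W
R_total = 0.1745 K/W
Q = ΔT / R_total = 38 / 0.1745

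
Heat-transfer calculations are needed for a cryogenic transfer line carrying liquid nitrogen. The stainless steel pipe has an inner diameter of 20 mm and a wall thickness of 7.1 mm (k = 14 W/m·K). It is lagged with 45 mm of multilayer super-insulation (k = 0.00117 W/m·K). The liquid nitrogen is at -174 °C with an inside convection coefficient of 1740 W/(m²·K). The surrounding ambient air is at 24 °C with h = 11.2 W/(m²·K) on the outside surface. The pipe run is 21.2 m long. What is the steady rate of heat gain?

Cylindrical conduction, so R = ln(r₂/r₁)/(2πkL) per layer, in series:
R_inner film = 1/(h_i·2πr₁L) = 1/(1740×2π×0.01×21.2) = 4.315×10^-4 K/W
R_stainless steel pipe wall = ln(17.1/10)/(2π×14×21.2) = 2.877×10^-4 K/W
R_multilayer super-insulation = ln(62.1/17.1)/(2π×0.00117×21.2) = 8.275 K/W
R_outer film = 1/(h_o·2πr_oL) = 1/(11.2×2π×0.0621×21.2) = 0.01079 K/W
R_total = 8.287 K/W
Q = ΔT/R_total = 198/8.287

Q ≈ 23.9 W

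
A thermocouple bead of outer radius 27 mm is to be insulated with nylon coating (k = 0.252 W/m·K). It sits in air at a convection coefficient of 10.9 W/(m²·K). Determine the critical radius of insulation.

For a sphere r_cr = 2k/h = 2×0.252/10.9
r_cr = 46.2 mm; since the bare radius (27 mm) is below r_cr, adding a thin layer of insulation will *increase* heat loss.

r_cr ≈ 46.2 mm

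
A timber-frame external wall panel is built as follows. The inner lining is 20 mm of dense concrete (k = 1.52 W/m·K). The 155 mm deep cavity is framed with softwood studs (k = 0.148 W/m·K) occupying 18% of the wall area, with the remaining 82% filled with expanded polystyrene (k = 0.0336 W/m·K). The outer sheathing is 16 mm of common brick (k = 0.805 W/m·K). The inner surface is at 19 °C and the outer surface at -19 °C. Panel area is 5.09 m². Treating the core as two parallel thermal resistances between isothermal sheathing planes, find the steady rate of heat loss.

Sheathing layers in series; stud and cavity paths in parallel between them.
R_inner = 0.02/(1.52×5.09) = 0.002585 K/W
R_stud  = 0.155/(0.148×0.18×5.09) = 1.143 K/W
R_cav   = 0.155/(0.0336×0.82×5.09) = 1.105 K/W
1/R_core = 1/R_stud + 1/R_cav → R_core = 0.5619 K/W
R_outer = 0.016/(0.805×5.09) = 0.003905 K/W
R_total = 0.5684 K/W
Q = ΔT/R_total = 38/0.5684

Q ≈ 66.9 W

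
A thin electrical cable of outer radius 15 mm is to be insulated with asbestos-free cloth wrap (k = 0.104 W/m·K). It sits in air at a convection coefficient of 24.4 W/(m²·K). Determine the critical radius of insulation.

For a cylinder r_cr = k/h = 0.104/24.4
r_cr = 4.26 mm; since the bare radius (15 mm) is above r_cr, any added insulation will reduce heat loss.

r_cr ≈ 4.26 mm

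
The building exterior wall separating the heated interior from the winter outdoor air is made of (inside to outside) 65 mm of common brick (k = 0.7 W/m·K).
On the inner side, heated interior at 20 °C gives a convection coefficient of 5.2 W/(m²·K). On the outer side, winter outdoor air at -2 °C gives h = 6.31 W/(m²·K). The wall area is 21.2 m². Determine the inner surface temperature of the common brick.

Series thermal resistances:
R_inner film = 1/(h_i·A) = 1/(5.2×21.2) = 0.009071 K/W
R_common brick = L/(kA) = 0.065/(0.7×21.2) = 0.00438 K/W
R_outer film = 1/(h_o·A) = 1/(6.31×21.2) = 0.007475 K/W
R_total = 0.02093 K/W;  Q = ΔT/R_total = 22/0.02093 = 1051 W
T_interface = T_inner − Q·ΣR(inner→interface) = 20 − 1050×0.009071

T ≈ 10.5 °C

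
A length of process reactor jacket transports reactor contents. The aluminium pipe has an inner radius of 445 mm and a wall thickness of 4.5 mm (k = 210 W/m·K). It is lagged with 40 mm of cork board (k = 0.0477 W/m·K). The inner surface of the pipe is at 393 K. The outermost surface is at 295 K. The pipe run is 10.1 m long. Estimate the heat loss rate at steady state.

Q ≈ 3480 W

For a radial system each layer contributes R = ln(r_out/r_in)/(2πkL); films add R = 1/(hA).
R_aluminium pipe wall = ln(449.5/445)/(2π×210×10.1) = 7.55×10^-7 K/W
R_cork board = ln(489.5/449.5)/(2π×0.0477×10.1) = 0.02816 K/W
R_total = 0.02816 K/W
Q = ΔT/R_total = 98/0.02816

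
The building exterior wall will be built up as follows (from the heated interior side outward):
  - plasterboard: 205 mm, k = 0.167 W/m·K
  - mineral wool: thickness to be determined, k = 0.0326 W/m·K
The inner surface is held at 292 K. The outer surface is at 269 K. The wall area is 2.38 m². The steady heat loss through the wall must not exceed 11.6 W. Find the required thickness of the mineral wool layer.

L ≈ 114 mm

Model the wall as resistances in series:
R_plasterboard = L/(kA) = 0.205/(0.167×2.38) = 0.5158 K/W
Sum of the known resistances R_other = 0.5158 K/W
Required total resistance R_tot = ΔT/Q_allow = 23/11.6 = 1.983 K/W
R_mineral wool = R_tot − R_other = 1.467 K/W
L = R·k·A = 1.467×0.0326×2.38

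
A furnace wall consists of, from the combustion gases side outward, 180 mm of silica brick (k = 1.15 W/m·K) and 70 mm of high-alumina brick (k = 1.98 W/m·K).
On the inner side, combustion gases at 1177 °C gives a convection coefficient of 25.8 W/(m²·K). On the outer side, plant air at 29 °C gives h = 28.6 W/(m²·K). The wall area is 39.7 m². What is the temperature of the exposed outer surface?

T ≈ 180 °C

Using the resistance-network approach (series):
R_inner film = 1/(h_i·A) = 1/(25.8×39.7) = 9.763×10^-4 K/W
R_silica brick = L/(kA) = 0.18/(1.15×39.7) = 0.003943 K/W
R_high-alumina brick = L/(kA) = 0.07/(1.98×39.7) = 8.905×10^-4 K/W
R_outer film = 1/(h_o·A) = 1/(28.6×39.7) = 8.807×10^-4 K/W
R_total = 0.00669 K/W;  Q = ΔT/R_total = 1148/0.00669 = 171600 W
T_interface = T_inner − Q·ΣR(inner→interface) = 1177 − 172000×0.005809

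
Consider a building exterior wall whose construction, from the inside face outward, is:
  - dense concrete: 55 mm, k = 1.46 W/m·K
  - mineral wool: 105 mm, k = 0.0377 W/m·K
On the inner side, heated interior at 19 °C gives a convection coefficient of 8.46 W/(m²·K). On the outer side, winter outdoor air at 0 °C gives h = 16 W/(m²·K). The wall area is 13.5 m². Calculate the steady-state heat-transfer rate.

Q ≈ 85.4 W

Using the resistance-network approach (series):
R_inner film = 1/(h_i·A) = 1/(8.46×13.5) = 0.008756 K/W
R_dense concrete = L/(kA) = 0.055/(1.46×13.5) = 0.00279 K/W
R_mineral wool = L/(kA) = 0.105/(0.0377×13.5) = 0.2063 K/W
R_outer film = 1/(h_o·A) = 1/(16×13.5) = 0.00463 K/W
R_total = 0.2225 K/W
Q = ΔT / R_total = 19 / 0.2225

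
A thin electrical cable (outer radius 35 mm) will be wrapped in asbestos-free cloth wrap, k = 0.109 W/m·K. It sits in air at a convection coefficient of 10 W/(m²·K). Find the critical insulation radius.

r_cr ≈ 10.9 mm

For a cylinder r_cr = k/h = 0.109/10
r_cr = 10.9 mm; since the bare radius (35 mm) is above r_cr, any added insulation will reduce heat loss.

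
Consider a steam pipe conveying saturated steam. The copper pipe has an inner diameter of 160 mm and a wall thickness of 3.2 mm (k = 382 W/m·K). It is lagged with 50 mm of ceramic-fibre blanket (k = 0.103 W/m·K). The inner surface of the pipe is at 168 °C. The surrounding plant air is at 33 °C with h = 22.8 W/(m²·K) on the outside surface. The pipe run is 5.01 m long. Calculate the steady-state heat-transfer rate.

For a radial system each layer contributes R = ln(r_out/r_in)/(2πkL); films add R = 1/(hA).
R_copper pipe wall = ln(83.2/80)/(2π×382×5.01) = 3.262×10^-6 K/W
R_ceramic-fibre blanket = ln(133.2/83.2)/(2π×0.103×5.01) = 0.1451 K/W
R_outer film = 1/(h_o·2πr_oL) = 1/(22.8×2π×0.1332×5.01) = 0.01046 K/W
R_total = 0.1556 K/W
Q = ΔT/R_total = 135/0.1556

Q ≈ 868 W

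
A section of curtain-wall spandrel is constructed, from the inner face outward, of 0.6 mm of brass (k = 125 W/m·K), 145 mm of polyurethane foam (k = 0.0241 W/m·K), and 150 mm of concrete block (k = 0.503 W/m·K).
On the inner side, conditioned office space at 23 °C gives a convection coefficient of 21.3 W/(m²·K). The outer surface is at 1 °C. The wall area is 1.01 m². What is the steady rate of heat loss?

Model the wall as resistances in series:
R_inner film = 1/(h_i·A) = 1/(21.3×1.01) = 0.04648 K/W
R_brass = L/(kA) = 0.0006/(125×1.01) = 4.752×10^-6 K/W
R_polyurethane foam = L/(kA) = 0.145/(0.0241×1.01) = 5.957 K/W
R_concrete block = L/(kA) = 0.15/(0.503×1.01) = 0.2953 K/W
R_total = 6.299 K/W
Q = ΔT / R_total = 22 / 6.299

Q ≈ 3.49 W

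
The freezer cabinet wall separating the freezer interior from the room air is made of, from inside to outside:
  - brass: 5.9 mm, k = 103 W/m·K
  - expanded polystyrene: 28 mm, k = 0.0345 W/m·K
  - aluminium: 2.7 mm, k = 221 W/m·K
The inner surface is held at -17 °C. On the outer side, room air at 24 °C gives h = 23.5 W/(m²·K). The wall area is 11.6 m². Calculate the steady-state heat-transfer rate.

Q ≈ 557 W

Model the wall as resistances in series:
R_brass = L/(kA) = 0.0059/(103×11.6) = 4.938×10^-6 K/W
R_expanded polystyrene = L/(kA) = 0.028/(0.0345×11.6) = 0.06997 K/W
R_aluminium = L/(kA) = 0.0027/(221×11.6) = 1.053×10^-6 K/W
R_outer film = 1/(h_o·A) = 1/(23.5×11.6) = 0.003668 K/W
R_total = 0.07364 K/W
Q = ΔT / R_total = 41 / 0.07364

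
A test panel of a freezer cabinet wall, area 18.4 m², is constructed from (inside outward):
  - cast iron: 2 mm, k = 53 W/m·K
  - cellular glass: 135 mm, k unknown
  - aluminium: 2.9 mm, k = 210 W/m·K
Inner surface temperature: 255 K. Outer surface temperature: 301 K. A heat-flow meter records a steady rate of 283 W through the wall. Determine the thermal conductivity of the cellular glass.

k ≈ 0.0451 W/(m·K)

Model the wall as resistances in series:
R_cast iron = L/(kA) = 0.002/(53×18.4) = 2.051×10^-6 K/W
R_aluminium = L/(kA) = 0.0029/(210×18.4) = 7.505×10^-7 K/W
Sum of known resistances R_other = 2.801×10^-6 K/W
Total R = ΔT/Q = 46/283 = 0.1625 K/W
R_cellular glass = R_total − R_other = 0.1625 K/W
k = L/(R·A) = 0.135/(0.1625×18.4)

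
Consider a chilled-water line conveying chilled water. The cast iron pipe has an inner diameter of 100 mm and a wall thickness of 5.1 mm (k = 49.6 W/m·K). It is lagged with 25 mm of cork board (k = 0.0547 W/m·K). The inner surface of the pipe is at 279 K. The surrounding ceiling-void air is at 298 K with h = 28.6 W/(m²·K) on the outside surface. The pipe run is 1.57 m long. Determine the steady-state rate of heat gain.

Treating each annulus and film as a series resistance:
R_cast iron pipe wall = ln(55.1/50)/(2π×49.6×1.57) = 1.985×10^-4 K/W
R_cork board = ln(80.1/55.1)/(2π×0.0547×1.57) = 0.6933 K/W
R_outer film = 1/(h_o·2πr_oL) = 1/(28.6×2π×0.0801×1.57) = 0.04425 K/W
R_total = 0.7378 K/W
Q = ΔT/R_total = 19/0.7378

Q ≈ 25.8 W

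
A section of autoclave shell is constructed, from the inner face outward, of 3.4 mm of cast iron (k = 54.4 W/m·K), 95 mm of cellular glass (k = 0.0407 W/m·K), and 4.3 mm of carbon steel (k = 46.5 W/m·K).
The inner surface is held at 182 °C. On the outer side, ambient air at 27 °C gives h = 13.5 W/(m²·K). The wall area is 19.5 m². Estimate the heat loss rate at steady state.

Treating each layer as a thermal resistance in series:
R_cast iron = L/(kA) = 0.0034/(54.4×19.5) = 3.205×10^-6 K/W
R_cellular glass = L/(kA) = 0.095/(0.0407×19.5) = 0.1197 K/W
R_carbon steel = L/(kA) = 0.0043/(46.5×19.5) = 4.742×10^-6 K/W
R_outer film = 1/(h_o·A) = 1/(13.5×19.5) = 0.003799 K/W
R_total = 0.1235 K/W
Q = ΔT / R_total = 155 / 0.1235

Q ≈ 1250 W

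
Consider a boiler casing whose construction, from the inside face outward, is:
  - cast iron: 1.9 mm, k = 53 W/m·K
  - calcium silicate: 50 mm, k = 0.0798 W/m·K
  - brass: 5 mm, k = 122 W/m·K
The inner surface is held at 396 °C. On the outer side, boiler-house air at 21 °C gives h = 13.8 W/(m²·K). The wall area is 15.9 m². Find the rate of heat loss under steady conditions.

Q ≈ 8530 W

Treating each layer as a thermal resistance in series:
R_cast iron = L/(kA) = 0.0019/(53×15.9) = 2.255×10^-6 K/W
R_calcium silicate = L/(kA) = 0.05/(0.0798×15.9) = 0.03941 K/W
R_brass = L/(kA) = 0.005/(122×15.9) = 2.578×10^-6 K/W
R_outer film = 1/(h_o·A) = 1/(13.8×15.9) = 0.004557 K/W
R_total = 0.04397 K/W
Q = ΔT / R_total = 375 / 0.04397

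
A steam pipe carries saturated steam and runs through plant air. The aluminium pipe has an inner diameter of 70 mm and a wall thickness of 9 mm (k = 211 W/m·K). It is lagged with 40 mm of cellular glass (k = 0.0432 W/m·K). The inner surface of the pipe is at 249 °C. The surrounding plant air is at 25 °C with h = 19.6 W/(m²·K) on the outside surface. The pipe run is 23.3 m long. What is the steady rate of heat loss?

Q ≈ 2110 W

Treating each annulus and film as a series resistance:
R_aluminium pipe wall = ln(44/35)/(2π×211×23.3) = 7.408×10^-6 K/W
R_cellular glass = ln(84/44)/(2π×0.0432×23.3) = 0.1022 K/W
R_outer film = 1/(h_o·2πr_oL) = 1/(19.6×2π×0.084×23.3) = 0.004149 K/W
R_total = 0.1064 K/W
Q = ΔT/R_total = 224/0.1064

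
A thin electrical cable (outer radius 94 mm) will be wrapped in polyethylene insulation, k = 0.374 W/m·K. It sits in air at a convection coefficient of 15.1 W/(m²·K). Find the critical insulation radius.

For a cylinder r_cr = k/h = 0.374/15.1
r_cr = 24.8 mm; since the bare radius (94 mm) is above r_cr, any added insulation will reduce heat loss.

r_cr ≈ 24.8 mm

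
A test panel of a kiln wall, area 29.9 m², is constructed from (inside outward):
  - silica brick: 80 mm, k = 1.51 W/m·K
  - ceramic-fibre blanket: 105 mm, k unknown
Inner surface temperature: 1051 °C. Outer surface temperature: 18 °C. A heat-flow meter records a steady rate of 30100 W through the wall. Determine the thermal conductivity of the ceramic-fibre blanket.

Series thermal resistances:
R_silica brick = L/(kA) = 0.08/(1.51×29.9) = 0.001772 K/W
Sum of known resistances R_other = 0.001772 K/W
Total R = ΔT/Q = 1033/30100 = 0.03432 K/W
R_ceramic-fibre blanket = R_total − R_other = 0.03255 K/W
k = L/(R·A) = 0.105/(0.03255×29.9)

k ≈ 0.108 W/(m·K)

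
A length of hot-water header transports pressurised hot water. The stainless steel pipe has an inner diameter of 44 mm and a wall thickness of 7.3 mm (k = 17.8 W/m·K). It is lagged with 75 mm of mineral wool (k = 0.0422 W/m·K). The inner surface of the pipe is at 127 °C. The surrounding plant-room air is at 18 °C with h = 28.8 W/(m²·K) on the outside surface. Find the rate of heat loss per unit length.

Treating each annulus and film as a series resistance:
R_stainless steel pipe wall = ln(29.3/22)/(2π×17.8×1) = 0.002562 K/W
R_mineral wool = ln(104.3/29.3)/(2π×0.0422×1) = 4.789 K/W
R_outer film = 1/(h_o·2πr_oL) = 1/(28.8×2π×0.1043×1) = 0.05298 K/W
R_total = 4.844 K/W
Q = ΔT/R_total = 109/4.844

q′ ≈ 22.5 W/m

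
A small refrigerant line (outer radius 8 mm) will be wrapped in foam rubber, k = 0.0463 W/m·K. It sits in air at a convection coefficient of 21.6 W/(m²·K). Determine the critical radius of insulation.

r_cr ≈ 2.14 mm

For a cylinder r_cr = k/h = 0.0463/21.6
r_cr = 2.14 mm; since the bare radius (8 mm) is above r_cr, any added insulation will reduce heat loss.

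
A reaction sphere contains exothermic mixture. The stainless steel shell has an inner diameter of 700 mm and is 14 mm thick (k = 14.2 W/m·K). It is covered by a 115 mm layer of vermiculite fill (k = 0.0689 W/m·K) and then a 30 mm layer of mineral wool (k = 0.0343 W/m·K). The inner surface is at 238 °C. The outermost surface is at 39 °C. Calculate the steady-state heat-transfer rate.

Radial (spherical) resistances in series:
R_stainless steel shell = (1/0.35 − 1/0.364)/(4π×14.2) = 6.158×10^-4 K/W
R_vermiculite fill = (1/0.364 − 1/0.479)/(4π×0.0689) = 0.7618 K/W
R_mineral wool = (1/0.479 − 1/0.509)/(4π×0.0343) = 0.2855 K/W
R_total = 1.048 K/W
Q = ΔT/R_total = 199/1.048

Q ≈ 190 W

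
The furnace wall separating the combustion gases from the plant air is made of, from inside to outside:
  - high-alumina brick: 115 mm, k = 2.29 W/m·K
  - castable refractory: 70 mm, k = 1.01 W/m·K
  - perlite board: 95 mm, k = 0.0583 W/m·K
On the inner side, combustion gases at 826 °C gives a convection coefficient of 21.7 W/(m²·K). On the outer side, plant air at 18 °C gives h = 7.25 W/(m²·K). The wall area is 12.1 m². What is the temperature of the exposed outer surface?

Thermal resistances in series:
R_inner film = 1/(h_i·A) = 1/(21.7×12.1) = 0.003809 K/W
R_high-alumina brick = L/(kA) = 0.115/(2.29×12.1) = 0.00415 K/W
R_castable refractory = L/(kA) = 0.07/(1.01×12.1) = 0.005728 K/W
R_perlite board = L/(kA) = 0.095/(0.0583×12.1) = 0.1347 K/W
R_outer film = 1/(h_o·A) = 1/(7.25×12.1) = 0.0114 K/W
R_total = 0.1598 K/W;  Q = ΔT/R_total = 808/0.1598 = 5058 W
T_interface = T_inner − Q·ΣR(inner→interface) = 826 − 5060×0.1484

T ≈ 75.7 °C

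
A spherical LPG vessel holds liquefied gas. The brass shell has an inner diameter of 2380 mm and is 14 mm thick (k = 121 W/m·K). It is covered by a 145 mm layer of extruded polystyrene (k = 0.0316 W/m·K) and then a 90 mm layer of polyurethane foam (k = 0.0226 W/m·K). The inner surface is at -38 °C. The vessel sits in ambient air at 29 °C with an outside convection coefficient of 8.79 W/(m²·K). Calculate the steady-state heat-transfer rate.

Q ≈ 171 W

Spherical conduction: R = (1/r_in − 1/r_out)/(4πk) per layer; series-sum.
R_brass shell = (1/1.19 − 1/1.204)/(4π×121) = 6.426×10^-6 K/W
R_extruded polystyrene = (1/1.204 − 1/1.349)/(4π×0.0316) = 0.2248 K/W
R_polyurethane foam = (1/1.349 − 1/1.439)/(4π×0.0226) = 0.1632 K/W
R_outer film = 1/(h·4πr_o²) = 1/(8.79×4π×1.439²) = 0.004372 K/W
R_total = 0.3924 K/W
Q = ΔT/R_total = 67/0.3924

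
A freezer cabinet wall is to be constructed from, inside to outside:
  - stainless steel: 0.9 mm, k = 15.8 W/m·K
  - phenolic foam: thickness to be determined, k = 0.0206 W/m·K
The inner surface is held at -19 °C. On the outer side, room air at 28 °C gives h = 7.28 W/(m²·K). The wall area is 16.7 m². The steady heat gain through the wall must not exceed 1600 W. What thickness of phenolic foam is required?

L ≈ 7.27 mm

Series thermal resistances:
R_stainless steel = L/(kA) = 0.0009/(15.8×16.7) = 3.411×10^-6 K/W
R_outer film = 1/(h_o·A) = 1/(7.28×16.7) = 0.008225 K/W
Sum of the known resistances R_other = 0.008229 K/W
Required total resistance R_tot = ΔT/Q_allow = 47/1600 = 0.02937 K/W
R_phenolic foam = R_tot − R_other = 0.02115 K/W
L = R·k·A = 0.02115×0.0206×16.7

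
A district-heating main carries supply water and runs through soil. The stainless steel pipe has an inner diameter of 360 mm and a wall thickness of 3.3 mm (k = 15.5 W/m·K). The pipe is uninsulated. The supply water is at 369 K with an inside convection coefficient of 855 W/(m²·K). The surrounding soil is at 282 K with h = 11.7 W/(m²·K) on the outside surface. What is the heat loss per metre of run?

q′ ≈ 1150 W/m

Cylindrical conduction, so R = ln(r₂/r₁)/(2πkL) per layer, in series:
R_inner film = 1/(h_i·2πr₁L) = 1/(855×2π×0.18×1) = 0.001034 K/W
R_stainless steel pipe wall = ln(183.3/180)/(2π×15.5×1) = 1.865×10^-4 K/W
R_outer film = 1/(h_o·2πr_oL) = 1/(11.7×2π×0.1833×1) = 0.07421 K/W
R_total = 0.07543 K/W
Q = ΔT/R_total = 87/0.07543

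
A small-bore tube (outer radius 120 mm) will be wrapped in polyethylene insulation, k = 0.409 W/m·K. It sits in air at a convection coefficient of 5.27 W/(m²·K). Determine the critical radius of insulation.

r_cr ≈ 77.6 mm

For a cylinder r_cr = k/h = 0.409/5.27
r_cr = 77.6 mm; since the bare radius (120 mm) is above r_cr, any added insulation will reduce heat loss.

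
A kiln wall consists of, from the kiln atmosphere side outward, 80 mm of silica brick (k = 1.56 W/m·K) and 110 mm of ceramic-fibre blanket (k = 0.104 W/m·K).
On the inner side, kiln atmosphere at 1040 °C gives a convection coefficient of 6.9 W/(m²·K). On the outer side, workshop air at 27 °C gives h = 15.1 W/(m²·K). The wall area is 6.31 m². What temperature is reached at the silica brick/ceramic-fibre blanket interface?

T ≈ 889 °C

Treating each layer as a thermal resistance in series:
R_inner film = 1/(h_i·A) = 1/(6.9×6.31) = 0.02297 K/W
R_silica brick = L/(kA) = 0.08/(1.56×6.31) = 0.008127 K/W
R_ceramic-fibre blanket = L/(kA) = 0.11/(0.104×6.31) = 0.1676 K/W
R_outer film = 1/(h_o·A) = 1/(15.1×6.31) = 0.0105 K/W
R_total = 0.2092 K/W;  Q = ΔT/R_total = 1013/0.2092 = 4842 W
T_interface = T_inner − Q·ΣR(inner→interface) = 1040 − 4840×0.0311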